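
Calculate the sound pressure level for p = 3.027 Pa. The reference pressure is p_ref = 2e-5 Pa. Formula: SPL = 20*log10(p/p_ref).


p / p_ref = 3.027 / 2e-5 = 151350
SPL = 20 * log10(151350) = 103.6 dB


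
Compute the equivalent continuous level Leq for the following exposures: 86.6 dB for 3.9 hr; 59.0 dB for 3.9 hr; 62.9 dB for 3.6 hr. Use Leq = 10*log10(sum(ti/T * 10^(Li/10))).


T_total = 3.9 + 3.9 + 3.6 = 11.4 hr
(3.9/11.4) * 10^(86.6/10) = 1.56372e+08
(3.9/11.4) * 10^(59.0/10) = 271744
(3.6/11.4) * 10^(62.9/10) = 615740
Sum = 1.56372e+08 + 271744 + 615740 = 1.57259e+08
Leq = 10*log10(1.57259e+08) = 81.966 dB


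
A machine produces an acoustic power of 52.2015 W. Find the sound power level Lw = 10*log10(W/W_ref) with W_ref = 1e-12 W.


W / W_ref = 52.2015 / 1e-12 = 5.22015e+13
Lw = 10 * log10(5.22015e+13) = 137.18 dB


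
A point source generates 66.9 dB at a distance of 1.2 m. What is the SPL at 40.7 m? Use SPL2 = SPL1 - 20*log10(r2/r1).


r2/r1 = 40.7/1.2 = 33.9167
Correction = 20*log10(33.9167) = 30.6083 dB
SPL2 = 66.9 - 30.6083 = 36.292 dB


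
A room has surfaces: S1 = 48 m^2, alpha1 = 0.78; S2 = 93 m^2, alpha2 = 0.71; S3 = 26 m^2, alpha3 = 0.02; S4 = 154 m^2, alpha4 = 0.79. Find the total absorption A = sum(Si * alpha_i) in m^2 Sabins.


48 * 0.78 = 37.44
93 * 0.71 = 66.03
26 * 0.02 = 0.52
154 * 0.79 = 121.66
A_total = 37.44 + 66.03 + 0.52 + 121.66 = 225.65 m^2


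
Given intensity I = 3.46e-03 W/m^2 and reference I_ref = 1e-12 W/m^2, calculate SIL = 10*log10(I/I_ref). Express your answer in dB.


I / I_ref = 3.46e-03 / 1e-12 = 3.46e+09
SIL = 10 * log10(3.46e+09) = 95.391 dB


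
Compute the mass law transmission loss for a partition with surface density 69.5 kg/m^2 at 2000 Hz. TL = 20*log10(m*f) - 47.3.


m * f = 69.5 * 2000 = 139000
20*log10(139000) = 102.86 dB
TL = 102.86 - 47.3 = 55.56 dB


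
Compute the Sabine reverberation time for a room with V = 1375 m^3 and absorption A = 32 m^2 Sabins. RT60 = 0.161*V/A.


RT60 = 0.161 * 1375 / 32 = 6.918 s


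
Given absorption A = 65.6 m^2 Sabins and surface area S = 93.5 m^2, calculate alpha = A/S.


Absorption coefficient = absorbed power / incident power
alpha = A / S = 65.6 / 93.5 = 0.7016


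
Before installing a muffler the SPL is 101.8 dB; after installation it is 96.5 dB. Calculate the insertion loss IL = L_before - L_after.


Insertion loss = SPL without muffler - SPL with muffler
IL = 101.8 - 96.5 = 5.3 dB


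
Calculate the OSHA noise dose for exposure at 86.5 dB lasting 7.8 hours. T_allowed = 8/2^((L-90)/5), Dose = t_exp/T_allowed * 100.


T_allowed = 8 / 2^((86.5 - 90)/5) = 12.996 hr
Dose = 7.8 / 12.996 * 100 = 60.018 %


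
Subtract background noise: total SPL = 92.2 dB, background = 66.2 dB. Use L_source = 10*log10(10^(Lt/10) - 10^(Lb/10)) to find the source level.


10^(92.2/10) = 1.65959e+09
10^(66.2/10) = 4.16869e+06
Difference = 1.65959e+09 - 4.16869e+06 = 1.65542e+09
L_source = 10*log10(1.65542e+09) = 92.189 dB


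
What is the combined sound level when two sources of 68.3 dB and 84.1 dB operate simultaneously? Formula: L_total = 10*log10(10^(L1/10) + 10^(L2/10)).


10^(68.3/10) = 6.76083e+06
10^(84.1/10) = 2.5704e+08
Sum = 6.76083e+06 + 2.5704e+08 = 2.63801e+08
L_total = 10*log10(2.63801e+08) = 84.213 dB


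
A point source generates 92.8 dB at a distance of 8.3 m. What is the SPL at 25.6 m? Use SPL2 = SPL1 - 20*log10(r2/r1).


r2/r1 = 25.6/8.3 = 3.08434
Correction = 20*log10(3.08434) = 9.78324 dB
SPL2 = 92.8 - 9.78324 = 83.017 dB


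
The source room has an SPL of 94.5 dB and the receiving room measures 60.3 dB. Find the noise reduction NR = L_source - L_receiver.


NR = L_source - L_receiver (difference between source and receiving room levels)
NR = 94.5 - 60.3 = 34.2 dB


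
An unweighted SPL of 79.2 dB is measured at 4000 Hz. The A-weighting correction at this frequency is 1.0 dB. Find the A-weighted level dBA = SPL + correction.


A-weighting table: 4000 Hz -> 1.0 dB correction
SPL_A = SPL + correction = 79.2 + (1.0) = 80.2 dBA


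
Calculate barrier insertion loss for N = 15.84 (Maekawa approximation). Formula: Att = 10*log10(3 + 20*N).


3 + 20*N = 3 + 20*15.84 = 319.8
Att = 10*log10(319.8) = 25.049 dB


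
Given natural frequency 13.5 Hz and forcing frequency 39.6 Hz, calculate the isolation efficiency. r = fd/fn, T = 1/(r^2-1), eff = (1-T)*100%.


r = 39.6 / 13.5 = 2.93333
r^2 - 1 = 2.93333^2 - 1 = 7.60442
T = 1/7.60442 = 0.131502
Efficiency = (1 - 0.131502)*100 = 86.85 %


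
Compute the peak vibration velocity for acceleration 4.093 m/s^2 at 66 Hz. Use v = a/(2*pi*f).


omega = 2*pi*f = 2*pi*66 = 414.69 rad/s
v = a / omega = 4.093 / 414.69 = 0.00987 m/s


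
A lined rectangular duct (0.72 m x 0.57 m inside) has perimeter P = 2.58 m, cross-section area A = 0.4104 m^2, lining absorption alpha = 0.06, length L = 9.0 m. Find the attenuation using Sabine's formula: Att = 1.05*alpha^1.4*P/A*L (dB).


alpha^1.4 = 0.06^1.4 = 0.0194721
Attenuation rate = 1.05 * alpha^1.4 * P / A
= 1.05 * 0.0194721 * 2.58 / 0.4104 = 0.128533 dB/m
Total Att = 0.128533 * 9.0 = 1.1568 dB


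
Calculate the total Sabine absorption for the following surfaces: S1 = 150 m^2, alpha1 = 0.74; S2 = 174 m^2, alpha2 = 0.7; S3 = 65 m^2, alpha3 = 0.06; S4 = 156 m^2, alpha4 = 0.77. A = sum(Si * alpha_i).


150 * 0.74 = 111
174 * 0.7 = 121.8
65 * 0.06 = 3.9
156 * 0.77 = 120.12
A_total = 111 + 121.8 + 3.9 + 120.12 = 356.82 m^2


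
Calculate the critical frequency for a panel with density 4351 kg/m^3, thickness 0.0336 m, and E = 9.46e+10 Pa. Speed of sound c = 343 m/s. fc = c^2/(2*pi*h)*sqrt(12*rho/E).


12*rho/E = 12*4351/9.46e+10 = 5.51924e-07
sqrt(12*rho/E) = sqrt(5.51924e-07) = 0.000742916
c^2/(2*pi*h) = 343^2/(2*pi*0.0336) = 557274
fc = 557274 * 0.000742916 = 414.01 Hz


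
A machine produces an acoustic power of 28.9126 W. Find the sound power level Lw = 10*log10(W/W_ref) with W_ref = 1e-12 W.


W / W_ref = 28.9126 / 1e-12 = 2.89126e+13
Lw = 10 * log10(2.89126e+13) = 134.61 dB


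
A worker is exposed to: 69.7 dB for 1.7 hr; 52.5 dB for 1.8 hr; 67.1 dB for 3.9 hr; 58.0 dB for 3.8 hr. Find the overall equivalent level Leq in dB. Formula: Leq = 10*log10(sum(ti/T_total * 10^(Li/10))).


T_total = 1.7 + 1.8 + 3.9 + 3.8 = 11.2 hr
(1.7/11.2) * 10^(69.7/10) = 1.41655e+06
(1.8/11.2) * 10^(52.5/10) = 28579.5
(3.9/11.2) * 10^(67.1/10) = 1.78586e+06
(3.8/11.2) * 10^(58.0/10) = 214075
Sum = 1.41655e+06 + 28579.5 + 1.78586e+06 + 214075 = 3.44506e+06
Leq = 10*log10(3.44506e+06) = 65.372 dB


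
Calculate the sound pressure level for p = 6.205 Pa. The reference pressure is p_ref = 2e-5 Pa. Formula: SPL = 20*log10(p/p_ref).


p / p_ref = 6.205 / 2e-5 = 310250
SPL = 20 * log10(310250) = 109.83 dB


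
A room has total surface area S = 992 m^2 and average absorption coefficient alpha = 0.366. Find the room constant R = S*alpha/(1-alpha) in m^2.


R = 992 * 0.366 / (1 - 0.366) = 572.67 m^2


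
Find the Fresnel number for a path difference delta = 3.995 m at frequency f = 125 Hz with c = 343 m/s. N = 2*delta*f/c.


N = 2*delta*f/c = 2*delta/lambda, where lambda = c/f
lambda = 343 / 125 = 2.744 m
N = 2 * 3.995 / 2.744 = 2.9118


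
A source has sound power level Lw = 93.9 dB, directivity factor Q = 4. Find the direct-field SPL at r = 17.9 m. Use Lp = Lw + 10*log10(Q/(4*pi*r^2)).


4*pi*r^2 = 4*pi*17.9^2 = 4026.39 m^2
Q / (4*pi*r^2) = 4 / 4026.39 = 0.000993446
Lp = 93.9 + 10*log10(0.000993446) = 63.871 dB


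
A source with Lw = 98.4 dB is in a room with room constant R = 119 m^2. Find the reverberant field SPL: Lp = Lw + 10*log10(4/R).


4/R = 4/119 = 0.0336134
Lp = 98.4 + 10*log10(0.0336134) = 83.665 dB


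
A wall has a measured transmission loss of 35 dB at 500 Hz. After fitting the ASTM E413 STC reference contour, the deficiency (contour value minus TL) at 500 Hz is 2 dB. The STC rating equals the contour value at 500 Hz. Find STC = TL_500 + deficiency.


By ASTM E413, STC = value of the fitted reference contour at 500 Hz.
Contour value at 500 Hz = TL_500 + deficiency = 35 + 2 = 37
STC = 37


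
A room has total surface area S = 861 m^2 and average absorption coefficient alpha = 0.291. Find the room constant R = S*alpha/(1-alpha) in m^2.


R = 861 * 0.291 / (1 - 0.291) = 353.39 m^2


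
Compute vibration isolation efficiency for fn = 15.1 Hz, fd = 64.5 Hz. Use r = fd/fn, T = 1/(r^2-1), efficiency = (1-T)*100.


r = 64.5 / 15.1 = 4.27152
r^2 - 1 = 4.27152^2 - 1 = 17.2459
T = 1/17.2459 = 0.0579848
Efficiency = (1 - 0.0579848)*100 = 94.202 %


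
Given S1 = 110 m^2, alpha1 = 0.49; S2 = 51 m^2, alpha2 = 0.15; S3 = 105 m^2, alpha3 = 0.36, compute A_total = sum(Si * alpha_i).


110 * 0.49 = 53.9
51 * 0.15 = 7.65
105 * 0.36 = 37.8
A_total = 53.9 + 7.65 + 37.8 = 99.35 m^2


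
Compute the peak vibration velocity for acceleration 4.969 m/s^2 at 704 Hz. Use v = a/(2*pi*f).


omega = 2*pi*f = 2*pi*704 = 4423.36 rad/s
v = a / omega = 4.969 / 4423.36 = 0.0011234 m/s


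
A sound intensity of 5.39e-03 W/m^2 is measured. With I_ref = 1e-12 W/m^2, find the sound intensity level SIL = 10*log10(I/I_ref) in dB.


I / I_ref = 5.39e-03 / 1e-12 = 5.39e+09
SIL = 10 * log10(5.39e+09) = 97.316 dB


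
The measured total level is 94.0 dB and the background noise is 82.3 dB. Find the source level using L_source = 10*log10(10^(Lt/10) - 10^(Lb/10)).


10^(94.0/10) = 2.51189e+09
10^(82.3/10) = 1.69824e+08
Difference = 2.51189e+09 - 1.69824e+08 = 2.34207e+09
L_source = 10*log10(2.34207e+09) = 93.696 dB


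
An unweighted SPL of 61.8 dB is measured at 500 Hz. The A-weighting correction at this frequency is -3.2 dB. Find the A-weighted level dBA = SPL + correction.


A-weighting table: 500 Hz -> -3.2 dB correction
SPL_A = SPL + correction = 61.8 + (-3.2) = 58.6 dBA


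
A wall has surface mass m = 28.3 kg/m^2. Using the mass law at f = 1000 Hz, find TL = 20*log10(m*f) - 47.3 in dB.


m * f = 28.3 * 1000 = 28300
20*log10(28300) = 89.0357 dB
TL = 89.0357 - 47.3 = 41.736 dB


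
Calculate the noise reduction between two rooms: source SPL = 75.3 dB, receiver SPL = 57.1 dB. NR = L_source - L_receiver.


NR = L_source - L_receiver (difference between source and receiving room levels)
NR = 75.3 - 57.1 = 18.2 dB


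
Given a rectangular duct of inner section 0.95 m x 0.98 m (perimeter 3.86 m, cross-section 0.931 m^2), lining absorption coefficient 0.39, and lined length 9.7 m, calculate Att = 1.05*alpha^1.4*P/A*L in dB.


alpha^1.4 = 0.39^1.4 = 0.267603
Attenuation rate = 1.05 * alpha^1.4 * P / A
= 1.05 * 0.267603 * 3.86 / 0.931 = 1.16498 dB/m
Total Att = 1.16498 * 9.7 = 11.3 dB


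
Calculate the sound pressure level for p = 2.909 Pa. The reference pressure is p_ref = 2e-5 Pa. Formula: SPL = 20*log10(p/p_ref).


p / p_ref = 2.909 / 2e-5 = 145450
SPL = 20 * log10(145450) = 103.25 dB


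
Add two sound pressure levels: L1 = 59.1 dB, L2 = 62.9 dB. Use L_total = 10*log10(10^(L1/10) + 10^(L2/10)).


10^(59.1/10) = 812831
10^(62.9/10) = 1.94984e+06
Sum = 812831 + 1.94984e+06 = 2.76267e+06
L_total = 10*log10(2.76267e+06) = 64.413 dB


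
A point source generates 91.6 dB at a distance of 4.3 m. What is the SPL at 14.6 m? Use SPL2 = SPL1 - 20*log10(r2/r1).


r2/r1 = 14.6/4.3 = 3.39535
Correction = 20*log10(3.39535) = 10.6177 dB
SPL2 = 91.6 - 10.6177 = 80.982 dB


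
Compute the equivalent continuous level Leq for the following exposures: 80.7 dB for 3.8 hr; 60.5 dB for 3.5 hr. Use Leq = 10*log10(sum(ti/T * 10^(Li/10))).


T_total = 3.8 + 3.5 = 7.3 hr
(3.8/7.3) * 10^(80.7/10) = 6.11591e+07
(3.5/7.3) * 10^(60.5/10) = 537954
Sum = 6.11591e+07 + 537954 = 6.16971e+07
Leq = 10*log10(6.16971e+07) = 77.903 dB


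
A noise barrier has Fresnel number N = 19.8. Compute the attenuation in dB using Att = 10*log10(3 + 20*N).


3 + 20*N = 3 + 20*19.8 = 399
Att = 10*log10(399) = 26.01 dB


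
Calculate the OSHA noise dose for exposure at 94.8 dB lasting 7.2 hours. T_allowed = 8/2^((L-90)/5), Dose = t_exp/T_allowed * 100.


T_allowed = 8 / 2^((94.8 - 90)/5) = 4.11246 hr
Dose = 7.2 / 4.11246 * 100 = 175.08 %


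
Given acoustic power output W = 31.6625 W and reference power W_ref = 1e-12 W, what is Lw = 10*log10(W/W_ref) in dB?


W / W_ref = 31.6625 / 1e-12 = 3.16625e+13
Lw = 10 * log10(3.16625e+13) = 135.01 dB


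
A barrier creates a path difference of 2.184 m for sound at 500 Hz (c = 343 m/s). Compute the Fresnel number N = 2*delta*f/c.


N = 2*delta*f/c = 2*delta/lambda, where lambda = c/f
lambda = 343 / 500 = 0.686 m
N = 2 * 2.184 / 0.686 = 6.3673


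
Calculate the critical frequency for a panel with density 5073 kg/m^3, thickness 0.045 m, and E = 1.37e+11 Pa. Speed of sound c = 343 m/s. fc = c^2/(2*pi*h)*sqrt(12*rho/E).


12*rho/E = 12*5073/1.37e+11 = 4.4435e-07
sqrt(12*rho/E) = sqrt(4.4435e-07) = 0.000666596
c^2/(2*pi*h) = 343^2/(2*pi*0.045) = 416098
fc = 416098 * 0.000666596 = 277.37 Hz


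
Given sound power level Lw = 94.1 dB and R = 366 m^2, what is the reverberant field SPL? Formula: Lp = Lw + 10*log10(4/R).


4/R = 4/366 = 0.010929
Lp = 94.1 + 10*log10(0.010929) = 74.486 dB


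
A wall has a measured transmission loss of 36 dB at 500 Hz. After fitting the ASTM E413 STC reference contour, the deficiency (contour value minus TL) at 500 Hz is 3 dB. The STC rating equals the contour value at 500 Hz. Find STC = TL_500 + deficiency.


By ASTM E413, STC = value of the fitted reference contour at 500 Hz.
Contour value at 500 Hz = TL_500 + deficiency = 36 + 3 = 39
STC = 39


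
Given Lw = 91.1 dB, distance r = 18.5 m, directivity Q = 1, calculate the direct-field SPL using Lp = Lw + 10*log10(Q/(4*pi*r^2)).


4*pi*r^2 = 4*pi*18.5^2 = 4300.84 m^2
Q / (4*pi*r^2) = 1 / 4300.84 = 0.000232513
Lp = 91.1 + 10*log10(0.000232513) = 54.764 dB


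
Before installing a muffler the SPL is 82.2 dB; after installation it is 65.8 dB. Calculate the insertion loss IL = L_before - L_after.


Insertion loss = SPL without muffler - SPL with muffler
IL = 82.2 - 65.8 = 16.4 dB


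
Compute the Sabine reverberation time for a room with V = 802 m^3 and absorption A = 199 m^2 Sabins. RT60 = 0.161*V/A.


RT60 = 0.161 * 802 / 199 = 0.64885 s


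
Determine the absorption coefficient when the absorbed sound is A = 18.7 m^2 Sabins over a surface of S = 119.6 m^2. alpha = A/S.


Absorption coefficient = absorbed power / incident power
alpha = A / S = 18.7 / 119.6 = 0.15635


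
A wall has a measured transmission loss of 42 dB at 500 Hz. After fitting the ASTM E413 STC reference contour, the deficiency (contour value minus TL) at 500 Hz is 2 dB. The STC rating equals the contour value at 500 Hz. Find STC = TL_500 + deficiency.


By ASTM E413, STC = value of the fitted reference contour at 500 Hz.
Contour value at 500 Hz = TL_500 + deficiency = 42 + 2 = 44
STC = 44


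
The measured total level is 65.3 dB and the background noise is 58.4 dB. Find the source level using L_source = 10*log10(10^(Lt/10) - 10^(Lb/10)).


10^(65.3/10) = 3.38844e+06
10^(58.4/10) = 691831
Difference = 3.38844e+06 - 691831 = 2.69661e+06
L_source = 10*log10(2.69661e+06) = 64.308 dB


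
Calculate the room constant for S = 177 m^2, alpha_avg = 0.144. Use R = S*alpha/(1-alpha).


R = 177 * 0.144 / (1 - 0.144) = 29.776 m^2


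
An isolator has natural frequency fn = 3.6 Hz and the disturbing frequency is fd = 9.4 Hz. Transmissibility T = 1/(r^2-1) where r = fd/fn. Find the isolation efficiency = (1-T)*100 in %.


r = 9.4 / 3.6 = 2.61111
r^2 - 1 = 2.61111^2 - 1 = 5.8179
T = 1/5.8179 = 0.171883
Efficiency = (1 - 0.171883)*100 = 82.812 %


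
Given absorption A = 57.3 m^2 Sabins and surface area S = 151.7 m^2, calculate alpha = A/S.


Absorption coefficient = absorbed power / incident power
alpha = A / S = 57.3 / 151.7 = 0.37772


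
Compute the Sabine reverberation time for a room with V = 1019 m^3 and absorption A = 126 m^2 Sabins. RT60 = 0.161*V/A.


RT60 = 0.161 * 1019 / 126 = 1.3021 s


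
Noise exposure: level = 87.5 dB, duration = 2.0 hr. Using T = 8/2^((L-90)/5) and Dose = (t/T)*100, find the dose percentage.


T_allowed = 8 / 2^((87.5 - 90)/5) = 11.3137 hr
Dose = 2.0 / 11.3137 * 100 = 17.678 %


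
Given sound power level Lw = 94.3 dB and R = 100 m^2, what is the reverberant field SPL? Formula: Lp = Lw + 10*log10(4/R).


4/R = 4/100 = 0.04
Lp = 94.3 + 10*log10(0.04) = 80.321 dB


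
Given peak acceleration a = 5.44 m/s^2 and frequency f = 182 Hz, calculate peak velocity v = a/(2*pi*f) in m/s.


omega = 2*pi*f = 2*pi*182 = 1143.54 rad/s
v = a / omega = 5.44 / 1143.54 = 0.0047572 m/s


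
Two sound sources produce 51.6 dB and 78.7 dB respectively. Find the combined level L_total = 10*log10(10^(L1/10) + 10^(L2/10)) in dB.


10^(51.6/10) = 144544
10^(78.7/10) = 7.4131e+07
Sum = 144544 + 7.4131e+07 = 7.42755e+07
L_total = 10*log10(7.42755e+07) = 78.708 dB


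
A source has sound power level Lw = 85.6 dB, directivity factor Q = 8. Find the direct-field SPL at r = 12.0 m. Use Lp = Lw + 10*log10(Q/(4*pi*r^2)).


4*pi*r^2 = 4*pi*12.0^2 = 1809.56 m^2
Q / (4*pi*r^2) = 8 / 1809.56 = 0.00442096
Lp = 85.6 + 10*log10(0.00442096) = 62.055 dB


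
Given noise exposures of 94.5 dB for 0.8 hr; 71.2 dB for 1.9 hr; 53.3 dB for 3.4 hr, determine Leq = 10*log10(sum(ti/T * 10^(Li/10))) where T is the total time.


T_total = 0.8 + 1.9 + 3.4 = 6.1 hr
(0.8/6.1) * 10^(94.5/10) = 3.69624e+08
(1.9/6.1) * 10^(71.2/10) = 4.10605e+06
(3.4/6.1) * 10^(53.3/10) = 119165
Sum = 3.69624e+08 + 4.10605e+06 + 119165 = 3.73849e+08
Leq = 10*log10(3.73849e+08) = 85.727 dB


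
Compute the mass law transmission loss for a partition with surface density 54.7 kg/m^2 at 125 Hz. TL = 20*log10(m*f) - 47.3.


m * f = 54.7 * 125 = 6837.5
20*log10(6837.5) = 76.6979 dB
TL = 76.6979 - 47.3 = 29.398 dB


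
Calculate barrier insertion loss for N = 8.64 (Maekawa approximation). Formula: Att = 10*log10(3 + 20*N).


3 + 20*N = 3 + 20*8.64 = 175.8
Att = 10*log10(175.8) = 22.45 dB


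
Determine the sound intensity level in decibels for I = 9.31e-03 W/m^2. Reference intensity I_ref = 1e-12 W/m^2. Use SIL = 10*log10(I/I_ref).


I / I_ref = 9.31e-03 / 1e-12 = 9.31e+09
SIL = 10 * log10(9.31e+09) = 99.689 dB


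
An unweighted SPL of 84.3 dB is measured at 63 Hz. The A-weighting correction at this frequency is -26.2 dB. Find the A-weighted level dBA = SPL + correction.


A-weighting table: 63 Hz -> -26.2 dB correction
SPL_A = SPL + correction = 84.3 + (-26.2) = 58.1 dBA


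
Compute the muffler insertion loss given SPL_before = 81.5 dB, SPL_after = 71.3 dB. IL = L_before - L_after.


Insertion loss = SPL without muffler - SPL with muffler
IL = 81.5 - 71.3 = 10.2 dB


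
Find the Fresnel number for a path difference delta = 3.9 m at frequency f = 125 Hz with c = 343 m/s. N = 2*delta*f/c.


N = 2*delta*f/c = 2*delta/lambda, where lambda = c/f
lambda = 343 / 125 = 2.744 m
N = 2 * 3.9 / 2.744 = 2.8426


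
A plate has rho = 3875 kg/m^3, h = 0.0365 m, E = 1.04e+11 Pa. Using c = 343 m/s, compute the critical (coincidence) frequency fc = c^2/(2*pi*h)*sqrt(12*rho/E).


12*rho/E = 12*3875/1.04e+11 = 4.47115e-07
sqrt(12*rho/E) = sqrt(4.47115e-07) = 0.000668667
c^2/(2*pi*h) = 343^2/(2*pi*0.0365) = 512998
fc = 512998 * 0.000668667 = 343.02 Hz


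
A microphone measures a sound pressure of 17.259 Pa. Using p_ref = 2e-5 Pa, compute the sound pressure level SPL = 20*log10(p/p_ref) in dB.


p / p_ref = 17.259 / 2e-5 = 862950
SPL = 20 * log10(862950) = 118.72 dB


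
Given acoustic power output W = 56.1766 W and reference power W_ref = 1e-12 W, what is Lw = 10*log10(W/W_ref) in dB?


W / W_ref = 56.1766 / 1e-12 = 5.61766e+13
Lw = 10 * log10(5.61766e+13) = 137.5 dB


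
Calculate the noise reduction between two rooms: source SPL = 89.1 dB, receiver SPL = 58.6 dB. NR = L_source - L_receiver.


NR = L_source - L_receiver (difference between source and receiving room levels)
NR = 89.1 - 58.6 = 30.5 dB


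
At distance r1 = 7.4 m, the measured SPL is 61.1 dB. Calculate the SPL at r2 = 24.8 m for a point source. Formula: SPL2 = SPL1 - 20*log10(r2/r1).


r2/r1 = 24.8/7.4 = 3.35135
Correction = 20*log10(3.35135) = 10.5044 dB
SPL2 = 61.1 - 10.5044 = 50.596 dB


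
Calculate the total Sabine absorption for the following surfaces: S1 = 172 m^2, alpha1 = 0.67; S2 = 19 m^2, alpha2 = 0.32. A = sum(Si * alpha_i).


172 * 0.67 = 115.24
19 * 0.32 = 6.08
A_total = 115.24 + 6.08 = 121.32 m^2


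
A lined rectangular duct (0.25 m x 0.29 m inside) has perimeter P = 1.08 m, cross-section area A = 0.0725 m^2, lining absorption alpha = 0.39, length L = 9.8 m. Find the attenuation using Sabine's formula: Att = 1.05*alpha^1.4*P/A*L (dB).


alpha^1.4 = 0.39^1.4 = 0.267603
Attenuation rate = 1.05 * alpha^1.4 * P / A
= 1.05 * 0.267603 * 1.08 / 0.0725 = 4.18568 dB/m
Total Att = 4.18568 * 9.8 = 41.02 dB


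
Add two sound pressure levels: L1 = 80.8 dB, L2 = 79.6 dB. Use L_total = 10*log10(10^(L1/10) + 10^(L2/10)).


10^(80.8/10) = 1.20226e+08
10^(79.6/10) = 9.12011e+07
Sum = 1.20226e+08 + 9.12011e+07 = 2.11427e+08
L_total = 10*log10(2.11427e+08) = 83.252 dB


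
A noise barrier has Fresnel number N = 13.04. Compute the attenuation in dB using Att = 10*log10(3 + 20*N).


3 + 20*N = 3 + 20*13.04 = 263.8
Att = 10*log10(263.8) = 24.213 dB


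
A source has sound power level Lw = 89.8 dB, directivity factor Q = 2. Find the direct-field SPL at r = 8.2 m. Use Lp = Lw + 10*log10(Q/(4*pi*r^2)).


4*pi*r^2 = 4*pi*8.2^2 = 844.963 m^2
Q / (4*pi*r^2) = 2 / 844.963 = 0.00236697
Lp = 89.8 + 10*log10(0.00236697) = 63.542 dB


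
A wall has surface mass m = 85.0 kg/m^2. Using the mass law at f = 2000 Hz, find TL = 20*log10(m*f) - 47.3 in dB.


m * f = 85.0 * 2000 = 170000
20*log10(170000) = 104.609 dB
TL = 104.609 - 47.3 = 57.309 dB


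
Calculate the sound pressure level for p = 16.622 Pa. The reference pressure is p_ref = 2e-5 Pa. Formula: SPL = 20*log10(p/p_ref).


p / p_ref = 16.622 / 2e-5 = 831100
SPL = 20 * log10(831100) = 118.39 dB


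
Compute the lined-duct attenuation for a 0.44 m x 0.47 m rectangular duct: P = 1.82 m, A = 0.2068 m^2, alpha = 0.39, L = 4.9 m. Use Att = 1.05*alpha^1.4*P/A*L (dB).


alpha^1.4 = 0.39^1.4 = 0.267603
Attenuation rate = 1.05 * alpha^1.4 * P / A
= 1.05 * 0.267603 * 1.82 / 0.2068 = 2.47287 dB/m
Total Att = 2.47287 * 4.9 = 12.117 dB


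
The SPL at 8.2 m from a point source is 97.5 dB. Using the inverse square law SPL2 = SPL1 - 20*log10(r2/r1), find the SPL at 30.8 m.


r2/r1 = 30.8/8.2 = 3.7561
Correction = 20*log10(3.7561) = 11.4947 dB
SPL2 = 97.5 - 11.4947 = 86.005 dB


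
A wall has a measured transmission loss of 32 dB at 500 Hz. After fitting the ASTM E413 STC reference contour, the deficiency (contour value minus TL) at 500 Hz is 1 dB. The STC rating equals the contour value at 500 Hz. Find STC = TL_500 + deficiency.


By ASTM E413, STC = value of the fitted reference contour at 500 Hz.
Contour value at 500 Hz = TL_500 + deficiency = 32 + 1 = 33
STC = 33


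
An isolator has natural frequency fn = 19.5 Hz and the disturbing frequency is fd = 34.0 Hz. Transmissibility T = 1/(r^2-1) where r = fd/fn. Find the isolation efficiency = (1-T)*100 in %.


r = 34.0 / 19.5 = 1.74359
r^2 - 1 = 1.74359^2 - 1 = 2.04011
T = 1/2.04011 = 0.49017
Efficiency = (1 - 0.49017)*100 = 50.983 %


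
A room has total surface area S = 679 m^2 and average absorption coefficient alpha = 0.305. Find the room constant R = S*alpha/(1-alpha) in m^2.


R = 679 * 0.305 / (1 - 0.305) = 297.98 m^2


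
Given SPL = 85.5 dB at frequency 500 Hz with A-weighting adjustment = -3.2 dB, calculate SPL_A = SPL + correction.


A-weighting table: 500 Hz -> -3.2 dB correction
SPL_A = SPL + correction = 85.5 + (-3.2) = 82.3 dBA


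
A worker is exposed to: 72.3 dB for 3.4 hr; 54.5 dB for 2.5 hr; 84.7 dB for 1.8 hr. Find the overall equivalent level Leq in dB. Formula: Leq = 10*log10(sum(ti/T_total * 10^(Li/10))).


T_total = 3.4 + 2.5 + 1.8 = 7.7 hr
(3.4/7.7) * 10^(72.3/10) = 7.49874e+06
(2.5/7.7) * 10^(54.5/10) = 91505.9
(1.8/7.7) * 10^(84.7/10) = 6.89893e+07
Sum = 7.49874e+06 + 91505.9 + 6.89893e+07 = 7.65795e+07
Leq = 10*log10(7.65795e+07) = 78.841 dB


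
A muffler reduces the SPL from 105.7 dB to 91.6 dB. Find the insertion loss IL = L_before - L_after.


Insertion loss = SPL without muffler - SPL with muffler
IL = 105.7 - 91.6 = 14.1 dB


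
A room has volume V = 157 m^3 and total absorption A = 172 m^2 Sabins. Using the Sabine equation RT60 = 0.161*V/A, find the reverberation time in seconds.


RT60 = 0.161 * 157 / 172 = 0.14696 s


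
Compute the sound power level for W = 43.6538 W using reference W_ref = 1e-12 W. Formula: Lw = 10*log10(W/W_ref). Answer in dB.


W / W_ref = 43.6538 / 1e-12 = 4.36538e+13
Lw = 10 * log10(4.36538e+13) = 136.4 dB


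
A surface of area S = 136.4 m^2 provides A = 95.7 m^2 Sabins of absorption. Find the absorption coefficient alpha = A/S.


Absorption coefficient = absorbed power / incident power
alpha = A / S = 95.7 / 136.4 = 0.70161


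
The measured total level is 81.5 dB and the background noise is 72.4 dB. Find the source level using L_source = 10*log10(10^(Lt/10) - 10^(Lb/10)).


10^(81.5/10) = 1.41254e+08
10^(72.4/10) = 1.7378e+07
Difference = 1.41254e+08 - 1.7378e+07 = 1.23876e+08
L_source = 10*log10(1.23876e+08) = 80.93 dB


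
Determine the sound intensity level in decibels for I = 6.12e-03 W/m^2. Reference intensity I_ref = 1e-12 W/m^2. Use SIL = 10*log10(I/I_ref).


I / I_ref = 6.12e-03 / 1e-12 = 6.12e+09
SIL = 10 * log10(6.12e+09) = 97.868 dB


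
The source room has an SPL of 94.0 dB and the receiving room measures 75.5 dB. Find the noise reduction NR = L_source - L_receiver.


NR = L_source - L_receiver (difference between source and receiving room levels)
NR = 94.0 - 75.5 = 18.5 dB


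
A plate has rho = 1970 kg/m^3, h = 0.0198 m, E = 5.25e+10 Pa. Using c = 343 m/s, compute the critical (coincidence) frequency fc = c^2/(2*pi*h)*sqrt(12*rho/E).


12*rho/E = 12*1970/5.25e+10 = 4.50286e-07
sqrt(12*rho/E) = sqrt(4.50286e-07) = 0.000671034
c^2/(2*pi*h) = 343^2/(2*pi*0.0198) = 945678
fc = 945678 * 0.000671034 = 634.58 Hz


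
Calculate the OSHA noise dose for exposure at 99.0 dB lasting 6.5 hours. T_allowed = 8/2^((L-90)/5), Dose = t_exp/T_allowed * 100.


T_allowed = 8 / 2^((99.0 - 90)/5) = 2.2974 hr
Dose = 6.5 / 2.2974 * 100 = 282.93 %


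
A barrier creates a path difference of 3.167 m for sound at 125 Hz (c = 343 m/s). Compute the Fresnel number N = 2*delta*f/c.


N = 2*delta*f/c = 2*delta/lambda, where lambda = c/f
lambda = 343 / 125 = 2.744 m
N = 2 * 3.167 / 2.744 = 2.3083


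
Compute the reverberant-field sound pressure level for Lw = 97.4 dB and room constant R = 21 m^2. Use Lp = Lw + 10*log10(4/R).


4/R = 4/21 = 0.190476
Lp = 97.4 + 10*log10(0.190476) = 90.198 dB


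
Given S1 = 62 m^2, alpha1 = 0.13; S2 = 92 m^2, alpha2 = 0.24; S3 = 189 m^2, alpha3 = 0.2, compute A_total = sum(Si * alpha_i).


62 * 0.13 = 8.06
92 * 0.24 = 22.08
189 * 0.2 = 37.8
A_total = 8.06 + 22.08 + 37.8 = 67.94 m^2


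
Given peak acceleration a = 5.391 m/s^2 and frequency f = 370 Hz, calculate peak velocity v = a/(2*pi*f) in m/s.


omega = 2*pi*f = 2*pi*370 = 2324.78 rad/s
v = a / omega = 5.391 / 2324.78 = 0.0023189 m/s


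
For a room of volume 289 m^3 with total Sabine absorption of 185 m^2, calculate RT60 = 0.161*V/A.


RT60 = 0.161 * 289 / 185 = 0.25151 s


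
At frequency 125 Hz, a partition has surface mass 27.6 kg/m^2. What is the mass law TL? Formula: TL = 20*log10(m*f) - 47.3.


m * f = 27.6 * 125 = 3450
20*log10(3450) = 70.7564 dB
TL = 70.7564 - 47.3 = 23.456 dB


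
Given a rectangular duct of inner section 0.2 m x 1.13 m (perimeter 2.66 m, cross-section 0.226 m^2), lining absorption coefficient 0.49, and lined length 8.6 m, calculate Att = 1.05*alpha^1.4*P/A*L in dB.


alpha^1.4 = 0.49^1.4 = 0.368362
Attenuation rate = 1.05 * alpha^1.4 * P / A
= 1.05 * 0.368362 * 2.66 / 0.226 = 4.55237 dB/m
Total Att = 4.55237 * 8.6 = 39.15 dB


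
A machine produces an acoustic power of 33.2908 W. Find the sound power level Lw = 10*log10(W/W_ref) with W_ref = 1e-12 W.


W / W_ref = 33.2908 / 1e-12 = 3.32908e+13
Lw = 10 * log10(3.32908e+13) = 135.22 dB


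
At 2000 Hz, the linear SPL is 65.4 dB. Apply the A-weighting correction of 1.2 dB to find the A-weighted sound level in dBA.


A-weighting table: 2000 Hz -> 1.2 dB correction
SPL_A = SPL + correction = 65.4 + (1.2) = 66.6 dBA


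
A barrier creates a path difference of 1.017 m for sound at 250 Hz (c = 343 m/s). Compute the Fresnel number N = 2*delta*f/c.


N = 2*delta*f/c = 2*delta/lambda, where lambda = c/f
lambda = 343 / 250 = 1.372 m
N = 2 * 1.017 / 1.372 = 1.4825


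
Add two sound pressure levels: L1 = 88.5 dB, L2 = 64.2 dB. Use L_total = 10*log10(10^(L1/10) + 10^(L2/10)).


10^(88.5/10) = 7.07946e+08
10^(64.2/10) = 2.63027e+06
Sum = 7.07946e+08 + 2.63027e+06 = 7.10576e+08
L_total = 10*log10(7.10576e+08) = 88.516 dB


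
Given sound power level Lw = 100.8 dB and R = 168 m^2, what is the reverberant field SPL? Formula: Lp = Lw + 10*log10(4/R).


4/R = 4/168 = 0.0238095
Lp = 100.8 + 10*log10(0.0238095) = 84.568 dB


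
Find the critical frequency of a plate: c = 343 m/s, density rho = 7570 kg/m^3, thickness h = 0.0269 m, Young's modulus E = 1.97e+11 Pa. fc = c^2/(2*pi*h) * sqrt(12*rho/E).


12*rho/E = 12*7570/1.97e+11 = 4.61117e-07
sqrt(12*rho/E) = sqrt(4.61117e-07) = 0.000679056
c^2/(2*pi*h) = 343^2/(2*pi*0.0269) = 696075
fc = 696075 * 0.000679056 = 472.67 Hz


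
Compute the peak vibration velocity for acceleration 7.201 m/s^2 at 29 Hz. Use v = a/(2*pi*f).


omega = 2*pi*f = 2*pi*29 = 182.212 rad/s
v = a / omega = 7.201 / 182.212 = 0.03952 m/s


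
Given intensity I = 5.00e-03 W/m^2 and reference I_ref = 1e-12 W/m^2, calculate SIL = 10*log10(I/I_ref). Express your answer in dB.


I / I_ref = 5.00e-03 / 1e-12 = 5e+09
SIL = 10 * log10(5e+09) = 96.99 dB


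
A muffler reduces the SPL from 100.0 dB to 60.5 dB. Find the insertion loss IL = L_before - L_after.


Insertion loss = SPL without muffler - SPL with muffler
IL = 100.0 - 60.5 = 39.5 dB


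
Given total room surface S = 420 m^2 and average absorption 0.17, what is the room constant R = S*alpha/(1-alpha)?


R = 420 * 0.17 / (1 - 0.17) = 86.024 m^2


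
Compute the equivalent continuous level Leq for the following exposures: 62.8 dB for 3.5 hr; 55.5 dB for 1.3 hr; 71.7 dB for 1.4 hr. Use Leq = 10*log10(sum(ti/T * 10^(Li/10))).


T_total = 3.5 + 1.3 + 1.4 = 6.2 hr
(3.5/6.2) * 10^(62.8/10) = 1.07566e+06
(1.3/6.2) * 10^(55.5/10) = 74396.4
(1.4/6.2) * 10^(71.7/10) = 3.33992e+06
Sum = 1.07566e+06 + 74396.4 + 3.33992e+06 = 4.48998e+06
Leq = 10*log10(4.48998e+06) = 66.522 dB


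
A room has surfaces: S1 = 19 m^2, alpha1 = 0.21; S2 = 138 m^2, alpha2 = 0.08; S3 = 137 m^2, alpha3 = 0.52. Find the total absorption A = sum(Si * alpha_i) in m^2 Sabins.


19 * 0.21 = 3.99
138 * 0.08 = 11.04
137 * 0.52 = 71.24
A_total = 3.99 + 11.04 + 71.24 = 86.27 m^2


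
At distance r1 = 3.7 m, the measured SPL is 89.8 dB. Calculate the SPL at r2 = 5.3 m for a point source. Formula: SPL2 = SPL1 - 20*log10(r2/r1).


r2/r1 = 5.3/3.7 = 1.43243
Correction = 20*log10(1.43243) = 3.12147 dB
SPL2 = 89.8 - 3.12147 = 86.679 dB


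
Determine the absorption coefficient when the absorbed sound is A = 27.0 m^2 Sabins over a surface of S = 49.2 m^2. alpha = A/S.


Absorption coefficient = absorbed power / incident power
alpha = A / S = 27.0 / 49.2 = 0.54878


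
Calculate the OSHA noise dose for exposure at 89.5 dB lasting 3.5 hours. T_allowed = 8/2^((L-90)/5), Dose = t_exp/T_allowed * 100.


T_allowed = 8 / 2^((89.5 - 90)/5) = 8.57419 hr
Dose = 3.5 / 8.57419 * 100 = 40.82 %


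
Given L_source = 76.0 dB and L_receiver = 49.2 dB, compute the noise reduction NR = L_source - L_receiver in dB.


NR = L_source - L_receiver (difference between source and receiving room levels)
NR = 76.0 - 49.2 = 26.8 dB


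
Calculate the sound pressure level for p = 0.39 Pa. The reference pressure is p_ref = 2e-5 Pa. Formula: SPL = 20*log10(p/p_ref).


p / p_ref = 0.39 / 2e-5 = 19500
SPL = 20 * log10(19500) = 85.801 dB


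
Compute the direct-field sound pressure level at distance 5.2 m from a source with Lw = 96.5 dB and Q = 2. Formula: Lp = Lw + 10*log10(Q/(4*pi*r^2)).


4*pi*r^2 = 4*pi*5.2^2 = 339.795 m^2
Q / (4*pi*r^2) = 2 / 339.795 = 0.0058859
Lp = 96.5 + 10*log10(0.0058859) = 74.198 dB


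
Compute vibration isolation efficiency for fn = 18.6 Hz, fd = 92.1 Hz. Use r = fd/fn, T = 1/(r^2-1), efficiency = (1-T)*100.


r = 92.1 / 18.6 = 4.95161
r^2 - 1 = 4.95161^2 - 1 = 23.5184
T = 1/23.5184 = 0.0425199
Efficiency = (1 - 0.0425199)*100 = 95.748 %


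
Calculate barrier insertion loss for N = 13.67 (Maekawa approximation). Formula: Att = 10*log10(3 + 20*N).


3 + 20*N = 3 + 20*13.67 = 276.4
Att = 10*log10(276.4) = 24.415 dB


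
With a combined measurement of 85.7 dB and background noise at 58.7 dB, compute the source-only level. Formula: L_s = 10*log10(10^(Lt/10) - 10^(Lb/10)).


10^(85.7/10) = 3.71535e+08
10^(58.7/10) = 741310
Difference = 3.71535e+08 - 741310 = 3.70794e+08
L_source = 10*log10(3.70794e+08) = 85.691 dB


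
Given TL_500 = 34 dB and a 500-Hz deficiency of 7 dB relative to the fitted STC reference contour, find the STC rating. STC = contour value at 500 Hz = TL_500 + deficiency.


By ASTM E413, STC = value of the fitted reference contour at 500 Hz.
Contour value at 500 Hz = TL_500 + deficiency = 34 + 7 = 41
STC = 41


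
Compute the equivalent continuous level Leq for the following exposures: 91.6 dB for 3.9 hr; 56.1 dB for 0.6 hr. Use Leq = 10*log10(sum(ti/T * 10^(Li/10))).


T_total = 3.9 + 0.6 = 4.5 hr
(3.9/4.5) * 10^(91.6/10) = 1.25271e+09
(0.6/4.5) * 10^(56.1/10) = 54317.4
Sum = 1.25271e+09 + 54317.4 = 1.25276e+09
Leq = 10*log10(1.25276e+09) = 90.979 dB


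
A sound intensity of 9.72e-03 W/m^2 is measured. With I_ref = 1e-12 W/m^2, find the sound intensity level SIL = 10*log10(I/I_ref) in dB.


I / I_ref = 9.72e-03 / 1e-12 = 9.72e+09
SIL = 10 * log10(9.72e+09) = 99.877 dB


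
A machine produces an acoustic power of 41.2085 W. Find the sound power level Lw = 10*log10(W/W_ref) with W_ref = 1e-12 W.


W / W_ref = 41.2085 / 1e-12 = 4.12085e+13
Lw = 10 * log10(4.12085e+13) = 136.15 dB


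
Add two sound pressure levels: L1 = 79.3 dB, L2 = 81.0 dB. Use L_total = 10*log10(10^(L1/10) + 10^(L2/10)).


10^(79.3/10) = 8.51138e+07
10^(81.0/10) = 1.25893e+08
Sum = 8.51138e+07 + 1.25893e+08 = 2.11007e+08
L_total = 10*log10(2.11007e+08) = 83.243 dB


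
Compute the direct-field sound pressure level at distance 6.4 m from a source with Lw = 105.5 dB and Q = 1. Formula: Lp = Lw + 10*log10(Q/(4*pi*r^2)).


4*pi*r^2 = 4*pi*6.4^2 = 514.719 m^2
Q / (4*pi*r^2) = 1 / 514.719 = 0.00194281
Lp = 105.5 + 10*log10(0.00194281) = 78.384 dB


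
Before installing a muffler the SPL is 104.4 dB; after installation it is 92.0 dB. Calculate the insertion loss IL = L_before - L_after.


Insertion loss = SPL without muffler - SPL with muffler
IL = 104.4 - 92.0 = 12.4 dB


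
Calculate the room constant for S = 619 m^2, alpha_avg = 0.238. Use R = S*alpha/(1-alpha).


R = 619 * 0.238 / (1 - 0.238) = 193.34 m^2


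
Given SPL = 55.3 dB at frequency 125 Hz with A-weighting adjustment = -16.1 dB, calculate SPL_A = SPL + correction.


A-weighting table: 125 Hz -> -16.1 dB correction
SPL_A = SPL + correction = 55.3 + (-16.1) = 39.2 dBA


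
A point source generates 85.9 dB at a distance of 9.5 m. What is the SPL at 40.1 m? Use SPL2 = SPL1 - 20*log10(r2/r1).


r2/r1 = 40.1/9.5 = 4.22105
Correction = 20*log10(4.22105) = 12.5084 dB
SPL2 = 85.9 - 12.5084 = 73.392 dB


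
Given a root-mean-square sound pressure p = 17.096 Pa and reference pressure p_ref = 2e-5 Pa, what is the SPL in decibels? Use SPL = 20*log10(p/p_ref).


p / p_ref = 17.096 / 2e-5 = 854800
SPL = 20 * log10(854800) = 118.64 dB


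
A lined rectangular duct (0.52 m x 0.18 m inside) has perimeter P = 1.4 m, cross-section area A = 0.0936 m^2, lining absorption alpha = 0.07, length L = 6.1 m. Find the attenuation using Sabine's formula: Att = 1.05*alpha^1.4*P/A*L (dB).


alpha^1.4 = 0.07^1.4 = 0.0241622
Attenuation rate = 1.05 * alpha^1.4 * P / A
= 1.05 * 0.0241622 * 1.4 / 0.0936 = 0.37947 dB/m
Total Att = 0.37947 * 6.1 = 2.3148 dB


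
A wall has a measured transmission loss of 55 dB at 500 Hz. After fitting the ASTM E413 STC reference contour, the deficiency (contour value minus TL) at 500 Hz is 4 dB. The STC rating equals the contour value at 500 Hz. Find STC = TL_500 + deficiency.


By ASTM E413, STC = value of the fitted reference contour at 500 Hz.
Contour value at 500 Hz = TL_500 + deficiency = 55 + 4 = 59
STC = 59


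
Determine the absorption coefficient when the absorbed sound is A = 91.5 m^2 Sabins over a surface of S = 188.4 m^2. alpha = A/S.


Absorption coefficient = absorbed power / incident power
alpha = A / S = 91.5 / 188.4 = 0.48567


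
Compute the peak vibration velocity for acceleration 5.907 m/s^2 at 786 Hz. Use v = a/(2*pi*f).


omega = 2*pi*f = 2*pi*786 = 4938.58 rad/s
v = a / omega = 5.907 / 4938.58 = 0.0011961 m/s


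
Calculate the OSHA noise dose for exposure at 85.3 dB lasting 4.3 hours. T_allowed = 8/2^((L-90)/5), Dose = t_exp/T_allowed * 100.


T_allowed = 8 / 2^((85.3 - 90)/5) = 15.3482 hr
Dose = 4.3 / 15.3482 * 100 = 28.016 %


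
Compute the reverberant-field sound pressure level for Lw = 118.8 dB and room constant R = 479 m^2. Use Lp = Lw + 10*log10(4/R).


4/R = 4/479 = 0.00835073
Lp = 118.8 + 10*log10(0.00835073) = 98.017 dB


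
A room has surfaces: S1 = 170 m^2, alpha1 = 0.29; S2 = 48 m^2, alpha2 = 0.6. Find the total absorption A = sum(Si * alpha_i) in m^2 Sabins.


170 * 0.29 = 49.3
48 * 0.6 = 28.8
A_total = 49.3 + 28.8 = 78.1 m^2


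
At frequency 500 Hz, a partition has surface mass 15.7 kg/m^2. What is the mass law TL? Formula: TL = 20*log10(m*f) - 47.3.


m * f = 15.7 * 500 = 7850
20*log10(7850) = 77.8974 dB
TL = 77.8974 - 47.3 = 30.597 dB


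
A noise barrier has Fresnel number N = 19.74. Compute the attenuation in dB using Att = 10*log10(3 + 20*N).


3 + 20*N = 3 + 20*19.74 = 397.8
Att = 10*log10(397.8) = 25.997 dB


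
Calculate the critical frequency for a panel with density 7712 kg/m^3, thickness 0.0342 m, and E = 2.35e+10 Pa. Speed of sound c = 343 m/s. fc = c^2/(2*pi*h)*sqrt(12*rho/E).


12*rho/E = 12*7712/2.35e+10 = 3.93804e-06
sqrt(12*rho/E) = sqrt(3.93804e-06) = 0.00198445
c^2/(2*pi*h) = 343^2/(2*pi*0.0342) = 547498
fc = 547498 * 0.00198445 = 1086.5 Hz


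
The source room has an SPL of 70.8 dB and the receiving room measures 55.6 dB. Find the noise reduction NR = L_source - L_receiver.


NR = L_source - L_receiver (difference between source and receiving room levels)
NR = 70.8 - 55.6 = 15.2 dB


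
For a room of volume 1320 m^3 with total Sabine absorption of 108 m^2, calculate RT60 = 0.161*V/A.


RT60 = 0.161 * 1320 / 108 = 1.9678 s


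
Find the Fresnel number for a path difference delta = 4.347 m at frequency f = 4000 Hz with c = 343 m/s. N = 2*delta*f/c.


N = 2*delta*f/c = 2*delta/lambda, where lambda = c/f
lambda = 343 / 4000 = 0.08575 m
N = 2 * 4.347 / 0.08575 = 101.39


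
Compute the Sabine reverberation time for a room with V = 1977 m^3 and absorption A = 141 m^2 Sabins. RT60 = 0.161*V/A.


RT60 = 0.161 * 1977 / 141 = 2.2574 s


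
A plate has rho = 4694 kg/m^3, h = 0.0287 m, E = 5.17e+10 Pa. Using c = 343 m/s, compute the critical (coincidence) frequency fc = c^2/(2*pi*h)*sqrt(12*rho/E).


12*rho/E = 12*4694/5.17e+10 = 1.08952e-06
sqrt(12*rho/E) = sqrt(1.08952e-06) = 0.0010438
c^2/(2*pi*h) = 343^2/(2*pi*0.0287) = 652419
fc = 652419 * 0.0010438 = 680.99 Hz
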